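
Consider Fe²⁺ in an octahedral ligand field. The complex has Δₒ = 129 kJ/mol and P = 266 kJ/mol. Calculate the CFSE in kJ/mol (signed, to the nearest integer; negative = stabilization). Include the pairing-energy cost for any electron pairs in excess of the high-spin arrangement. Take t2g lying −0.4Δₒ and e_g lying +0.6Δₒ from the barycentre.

-52

Fe is in group 8, so Fe²⁺ is d⁶ (8 − 2 = 6).
Here Δₒ < P (129 < 266), so the high-spin state is favoured.
Configuration: t2g^4 e_g^2.
Orbital CFSE = -0.4Δₒ = -0.4 × 129 = -52 kJ/mol.
High-spin has no excess pairs, so no pairing correction applies.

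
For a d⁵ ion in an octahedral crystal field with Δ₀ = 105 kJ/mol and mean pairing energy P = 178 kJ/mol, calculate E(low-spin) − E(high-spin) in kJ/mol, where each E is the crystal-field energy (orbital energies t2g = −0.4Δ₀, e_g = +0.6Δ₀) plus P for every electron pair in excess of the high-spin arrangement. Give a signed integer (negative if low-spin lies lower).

High-spin d⁵ fills as t2g^3 e_g^2 with CFSE 3(−0.4) + 2(+0.6) = 0.0Δ₀ = 0 kJ/mol.
For low-spin the configuration is t2g^5 e_g^0: orbital energy -2.0 × 105 = -210 kJ/mol, and 2 additional pairs relative to high-spin add 356 kJ/mol, giving 146 kJ/mol.
The difference is 146 − (0) = 146 kJ/mol, so high-spin lies lower.

146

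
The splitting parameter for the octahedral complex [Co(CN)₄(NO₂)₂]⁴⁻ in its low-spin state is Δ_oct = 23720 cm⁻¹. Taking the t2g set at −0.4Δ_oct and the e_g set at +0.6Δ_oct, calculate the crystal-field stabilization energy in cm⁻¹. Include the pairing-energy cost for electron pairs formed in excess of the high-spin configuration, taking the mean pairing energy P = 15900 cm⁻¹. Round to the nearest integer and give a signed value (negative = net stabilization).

-26796

Ligand charges: 4×(-1) from CN⁻ and 2×(-1) from NO₂⁻ sum to -6; with overall charge -4, Co is +2.
Co²⁺: group 9, so d-count = 9 − 2 = 7.
Configuration: t2g^6 e_g^1.
Orbital CFSE = 6(-0.4) + 1(0.6) = -1.8Δ_oct = -1.8 × 23720 = -42696 cm⁻¹.
High-spin d⁷ would be t2g^5 e_g^2 with 2 pairs; low-spin has 3, so 1 excess pair costs +1P = +15900 cm⁻¹.
Combining: -42696 + 15900 = -26796 cm⁻¹.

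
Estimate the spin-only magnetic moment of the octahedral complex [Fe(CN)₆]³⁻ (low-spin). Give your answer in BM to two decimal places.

Each CN⁻ contributes -1; 6 × (-1) = -6. With overall charge -3, Fe is in the +3 oxidation state.
Fe³⁺: group 8, so d-count = 8 − 3 = 5.
Configuration: t₂g⁵ eg⁰ → 1 unpaired electron.
μ(spin-only) = √[1(1+2)] = √3 ≈ 1.73 BM.

1.73 BM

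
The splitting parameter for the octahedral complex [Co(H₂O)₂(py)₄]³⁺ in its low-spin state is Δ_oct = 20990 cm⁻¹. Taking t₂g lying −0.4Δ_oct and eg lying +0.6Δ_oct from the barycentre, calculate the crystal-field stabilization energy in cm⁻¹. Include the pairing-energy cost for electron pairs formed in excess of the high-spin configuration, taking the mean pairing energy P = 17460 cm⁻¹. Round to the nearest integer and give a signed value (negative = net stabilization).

Ligand charges: 2×(+0) from H₂O and 4×(+0) from py sum to +0; with overall charge +3, Co is +3.
Co is in group 9, so Co³⁺ is d⁶ (9 − 3 = 6).
The d⁶ electrons fill as t₂g⁶ eg⁰.
The orbital stabilization is -2.4Δ_oct = -2.4 × 20990 = -50376 cm⁻¹.
High-spin d⁶ would be t₂g⁴ eg² with 1 pair; low-spin has 3, so 2 excess pairs cost +2P = +34920 cm⁻¹.
Net CFSE = -50376 + 34920 = -15456 cm⁻¹.

-15456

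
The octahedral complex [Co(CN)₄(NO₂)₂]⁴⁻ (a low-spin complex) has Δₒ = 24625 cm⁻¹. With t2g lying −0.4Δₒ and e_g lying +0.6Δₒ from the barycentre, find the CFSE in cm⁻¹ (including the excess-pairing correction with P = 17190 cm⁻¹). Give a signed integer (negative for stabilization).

-27135

Ligand charges: 4×(-1) from CN⁻ and 2×(-1) from NO₂⁻ sum to -6; with overall charge -4, Co is +2.
Co²⁺: group 9, so d-count = 9 − 2 = 7.
The d⁷ electrons fill as t2g^6 e_g^1.
The orbital stabilization is -1.8Δₒ = -1.8 × 24625 = -44325 cm⁻¹.
Pairing penalty: 3 pairs vs 2 in the high-spin reference → 1 extra × P = 17190 cm⁻¹.
Overall CFSE = -44325 + 17190 = -27135 cm⁻¹.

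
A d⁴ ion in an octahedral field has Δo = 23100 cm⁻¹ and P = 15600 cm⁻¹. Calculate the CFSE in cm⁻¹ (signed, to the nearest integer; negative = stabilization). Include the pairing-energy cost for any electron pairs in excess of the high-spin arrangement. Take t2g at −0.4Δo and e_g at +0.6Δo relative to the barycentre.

Since Δo = 23100 cm⁻¹ > P = 15600 cm⁻¹, the complex adopts the low-spin configuration.
Filling d⁴ accordingly: t2g^4 e_g^0.
Orbital CFSE = -1.6Δo = -1.6 × 23100 = -36960 cm⁻¹.
Excess pairs vs high-spin: 1 − 0 = 1; pairing cost = +15600 cm⁻¹.
Net CFSE = -36960 + 15600 = -21360 cm⁻¹.

-21360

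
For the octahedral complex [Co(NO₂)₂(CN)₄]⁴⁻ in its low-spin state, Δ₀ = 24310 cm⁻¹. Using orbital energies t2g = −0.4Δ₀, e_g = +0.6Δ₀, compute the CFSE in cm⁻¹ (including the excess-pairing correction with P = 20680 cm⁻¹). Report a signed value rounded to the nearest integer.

Ligand charges: 2×(-1) from NO₂⁻ and 4×(-1) from CN⁻ sum to -6; with overall charge -4, Co is +2.
Co sits in group 9; removing 2 electrons leaves Co²⁺ with 9 − 2 = 7 d electrons.
Electron filling gives t2g^6 e_g^1.
The orbital stabilization is -1.8Δ₀ = -1.8 × 24310 = -43758 cm⁻¹.
Relative to high-spin t2g^5 e_g^2 (2 paired), the low-spin configuration has 1 additional pair, contributing +1 × 20680 = +20680 cm⁻¹.
Overall CFSE = -43758 + 20680 = -23078 cm⁻¹.

-23078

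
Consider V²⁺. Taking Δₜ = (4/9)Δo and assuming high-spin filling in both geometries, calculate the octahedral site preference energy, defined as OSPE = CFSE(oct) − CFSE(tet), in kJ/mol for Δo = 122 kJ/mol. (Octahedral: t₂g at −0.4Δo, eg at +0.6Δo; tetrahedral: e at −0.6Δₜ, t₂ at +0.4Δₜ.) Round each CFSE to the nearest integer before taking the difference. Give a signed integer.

-103

Group 5 minus oxidation state +2 gives a d³ configuration for V²⁺.
Octahedral high-spin t₂g³ eg⁰: CFSE = -1.2 × 122 = -146 kJ/mol.
Tetrahedral e² t₂¹ gives -0.8Δₜ = -0.8 × (4/9) × 122 = -43 kJ/mol.
OSPE = CFSE(oct) − CFSE(tet) = -146 − (-43) = -103 kJ/mol.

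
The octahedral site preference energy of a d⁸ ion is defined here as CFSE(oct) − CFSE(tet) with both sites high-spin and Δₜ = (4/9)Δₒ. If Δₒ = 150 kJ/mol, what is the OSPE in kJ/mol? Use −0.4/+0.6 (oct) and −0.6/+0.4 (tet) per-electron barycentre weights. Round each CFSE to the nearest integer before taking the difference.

-127

Octahedral (high-spin): t₂g⁶ eg², CFSE = 6(−0.4) + 2(+0.6) = -1.2Δₒ = -1.2 × 150 = -180 kJ/mol.
In a tetrahedral site the filling is e⁴ t₂⁴: CFSE(tet) = -0.8Δₜ = -0.8 × (4/9)(150) = -53 kJ/mol.
Subtracting, OSPE = -180 − (-53) = -127 kJ/mol.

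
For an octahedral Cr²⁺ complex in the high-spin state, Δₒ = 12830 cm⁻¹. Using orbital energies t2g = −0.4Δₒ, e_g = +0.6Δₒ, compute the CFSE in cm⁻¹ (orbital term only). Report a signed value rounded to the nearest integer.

-7698

Group 6 minus oxidation state +2 gives a d⁴ configuration for Cr²⁺.
Configuration: t2g^3 e_g^1.
CFSE(orbital) = 3×(-0.4Δₒ) + 1×(0.6Δₒ) = -0.6Δₒ; with Δₒ = 12830 cm⁻¹ that is -7698 cm⁻¹.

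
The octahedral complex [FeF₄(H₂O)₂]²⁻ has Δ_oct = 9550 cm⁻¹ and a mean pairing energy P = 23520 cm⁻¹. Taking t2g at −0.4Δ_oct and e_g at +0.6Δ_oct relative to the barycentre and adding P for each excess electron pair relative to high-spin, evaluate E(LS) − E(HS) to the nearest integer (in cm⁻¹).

Ligand charges: 4×(-1) from F⁻ and 2×(+0) from H₂O sum to -4; with overall charge -2, Fe is +2.
Fe²⁺: group 8, so d-count = 8 − 2 = 6.
In the high-spin limit (t2g^4 e_g^2) the orbital term is -0.4Δ_oct = -3820 cm⁻¹, with no excess pairing.
Low-spin: t2g^6 e_g^0, orbital CFSE = -2.4Δ_oct = -22920 cm⁻¹; plus 2 excess pairs × P = +47040 cm⁻¹; total 24120 cm⁻¹.
E(LS) − E(HS) = 24120 − (-3820) = 27940 cm⁻¹.

27940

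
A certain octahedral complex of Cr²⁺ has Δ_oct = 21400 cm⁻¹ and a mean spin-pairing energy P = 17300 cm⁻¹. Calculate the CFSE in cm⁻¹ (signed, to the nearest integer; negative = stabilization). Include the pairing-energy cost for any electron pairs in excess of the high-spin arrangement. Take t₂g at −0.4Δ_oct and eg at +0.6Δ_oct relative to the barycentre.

Cr²⁺: group 6, so d-count = 6 − 2 = 4.
Δ_oct > P, so pairing is preferred: the ground state is low-spin.
Configuration: t₂g⁴ eg⁰.
Orbital CFSE = -1.6Δ_oct = -1.6 × 21400 = -34240 cm⁻¹.
Excess pairs vs high-spin: 1 − 0 = 1; pairing cost = +17300 cm⁻¹.
Net CFSE = -34240 + 17300 = -16940 cm⁻¹.

-16940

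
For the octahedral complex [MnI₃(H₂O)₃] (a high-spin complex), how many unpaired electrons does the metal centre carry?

Ligand charges: 3×(-1) from I⁻ and 3×(+0) from H₂O sum to -3; with overall charge +0, Mn is +3.
Mn³⁺: group 7, so d-count = 7 − 3 = 4.
Configuration: t₂g³ eg¹, giving 4 unpaired electrons.

4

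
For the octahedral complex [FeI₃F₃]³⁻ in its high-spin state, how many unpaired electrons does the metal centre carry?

5

Ligand charges: 3×(-1) from I⁻ and 3×(-1) from F⁻ sum to -6; with overall charge -3, Fe is +3.
Fe is in group 8, so Fe³⁺ is d⁵ (8 − 3 = 5).
Configuration: t₂g³ eg², giving 5 unpaired electrons.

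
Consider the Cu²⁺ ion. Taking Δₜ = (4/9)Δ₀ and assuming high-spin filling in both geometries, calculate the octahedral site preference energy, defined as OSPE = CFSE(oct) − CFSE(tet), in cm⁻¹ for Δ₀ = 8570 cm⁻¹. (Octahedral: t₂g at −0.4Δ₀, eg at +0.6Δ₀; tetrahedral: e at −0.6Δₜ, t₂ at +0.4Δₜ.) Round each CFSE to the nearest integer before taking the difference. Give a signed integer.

-3618

Group 11 minus oxidation state +2 gives a d⁹ configuration for Cu²⁺.
In an octahedral site d⁹ (HS) is t2g^6 e_g^3, giving CFSE(oct) = -0.6Δ₀ = -5142 cm⁻¹.
In a tetrahedral site the filling is e^4 t2^5: CFSE(tet) = -0.4Δₜ = -0.4 × (4/9)(8570) = -1524 cm⁻¹.
Subtracting, OSPE = -5142 − (-1524) = -3618 cm⁻¹.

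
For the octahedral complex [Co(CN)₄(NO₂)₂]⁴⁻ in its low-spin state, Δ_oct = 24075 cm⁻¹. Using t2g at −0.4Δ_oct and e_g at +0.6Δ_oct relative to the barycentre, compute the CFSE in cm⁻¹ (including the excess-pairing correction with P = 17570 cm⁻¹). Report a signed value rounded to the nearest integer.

-25765

Ligand charges: 4×(-1) from CN⁻ and 2×(-1) from NO₂⁻ sum to -6; with overall charge -4, Co is +2.
Group 9 minus oxidation state +2 gives a d⁷ configuration for Co²⁺.
The d⁷ electrons fill as t2g^6 e_g^1.
CFSE(orbital) = 6×(-0.4Δ_oct) + 1×(0.6Δ_oct) = -1.8Δ_oct; with Δ_oct = 24075 cm⁻¹ that is -43335 cm⁻¹.
Relative to high-spin t2g^5 e_g^2 (2 paired), the low-spin configuration has 1 additional pair, contributing +1 × 17570 = +17570 cm⁻¹.
Combining: -43335 + 17570 = -25765 cm⁻¹.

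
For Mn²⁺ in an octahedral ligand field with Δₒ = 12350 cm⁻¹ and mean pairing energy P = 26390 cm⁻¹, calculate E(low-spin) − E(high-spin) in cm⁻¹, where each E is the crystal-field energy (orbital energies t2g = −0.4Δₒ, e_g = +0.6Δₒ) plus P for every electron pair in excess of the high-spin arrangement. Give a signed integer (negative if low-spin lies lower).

28080

Group 7 minus oxidation state +2 gives a d⁵ configuration for Mn²⁺.
In the high-spin limit (t2g^3 e_g^2) the orbital term is 0.0Δₒ = 0 cm⁻¹, with no excess pairing.
Low-spin t2g^5 e_g^0 gives -2.0Δₒ = -24700 cm⁻¹, but forming 2 extra pairs costs 2P = 52780 cm⁻¹, so E(LS) = -24700 + 52780 = 28080 cm⁻¹.
E(LS) − E(HS) = 28080 − (0) = 28080 cm⁻¹.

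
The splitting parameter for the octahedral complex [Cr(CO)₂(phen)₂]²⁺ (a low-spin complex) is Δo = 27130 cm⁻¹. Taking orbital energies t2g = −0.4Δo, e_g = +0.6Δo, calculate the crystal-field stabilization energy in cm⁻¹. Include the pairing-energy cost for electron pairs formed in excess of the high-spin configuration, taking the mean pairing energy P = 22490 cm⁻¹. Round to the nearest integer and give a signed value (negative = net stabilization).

-20918

Ligand charges: 2×(+0) from CO and 2×(+0) from phen sum to +0; with overall charge +2, Cr is +2.
Group 6 minus oxidation state +2 gives a d⁴ configuration for Cr²⁺.
Configuration: t2g^4 e_g^0.
Orbital CFSE = 4(-0.4) + 0(0.6) = -1.6Δo = -1.6 × 27130 = -43408 cm⁻¹.
High-spin d⁴ would be t2g^3 e_g^1 with 0 pairs; low-spin has 1, so 1 excess pair costs +1P = +22490 cm⁻¹.
Combining: -43408 + 22490 = -20918 cm⁻¹.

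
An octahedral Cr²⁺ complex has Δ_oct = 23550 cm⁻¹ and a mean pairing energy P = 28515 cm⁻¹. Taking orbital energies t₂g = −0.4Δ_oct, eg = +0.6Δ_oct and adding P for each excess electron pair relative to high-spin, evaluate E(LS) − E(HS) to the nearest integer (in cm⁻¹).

4965

Group 6 minus oxidation state +2 gives a d⁴ configuration for Cr²⁺.
High-spin: t₂g³ eg¹, CFSE = -0.6Δ_oct = -14130 cm⁻¹.
For low-spin the configuration is t₂g⁴ eg⁰: orbital energy -1.6 × 23550 = -37680 cm⁻¹, and 1 additional pair relative to high-spin adds 28515 cm⁻¹, giving -9165 cm⁻¹.
Thus E(LS) − E(HS) = 4965 cm⁻¹.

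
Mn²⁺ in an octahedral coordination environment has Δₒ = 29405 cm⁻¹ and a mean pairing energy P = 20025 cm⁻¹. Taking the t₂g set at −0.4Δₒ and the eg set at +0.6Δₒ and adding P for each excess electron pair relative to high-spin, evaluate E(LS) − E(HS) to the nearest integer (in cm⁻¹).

-18760

Mn²⁺: group 7, so d-count = 7 − 2 = 5.
High-spin d⁵ fills as t₂g³ eg² with CFSE 3(−0.4) + 2(+0.6) = 0.0Δₒ = 0 cm⁻¹.
Low-spin t₂g⁵ eg⁰ gives -2.0Δₒ = -58810 cm⁻¹, but forming 2 extra pairs costs 2P = 40050 cm⁻¹, so E(LS) = -58810 + 40050 = -18760 cm⁻¹.
The difference is -18760 − (0) = -18760 cm⁻¹, so low-spin lies lower.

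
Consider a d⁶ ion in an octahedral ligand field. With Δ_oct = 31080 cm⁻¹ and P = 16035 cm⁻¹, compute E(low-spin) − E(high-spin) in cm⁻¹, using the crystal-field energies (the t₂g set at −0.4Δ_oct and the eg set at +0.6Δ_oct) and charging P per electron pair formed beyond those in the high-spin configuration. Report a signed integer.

-30090

In the high-spin limit (t₂g⁴ eg²) the orbital term is -0.4Δ_oct = -12432 cm⁻¹, with no excess pairing.
Low-spin t₂g⁶ eg⁰ gives -2.4Δ_oct = -74592 cm⁻¹, but forming 2 extra pairs costs 2P = 32070 cm⁻¹, so E(LS) = -74592 + 32070 = -42522 cm⁻¹.
Thus E(LS) − E(HS) = -30090 cm⁻¹.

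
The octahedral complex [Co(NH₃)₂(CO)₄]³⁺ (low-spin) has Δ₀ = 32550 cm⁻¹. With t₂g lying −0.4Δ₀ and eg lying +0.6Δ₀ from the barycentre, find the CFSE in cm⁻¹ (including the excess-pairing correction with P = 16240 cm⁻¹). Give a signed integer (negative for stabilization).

-45640

Ligand charges: 2×(+0) from NH₃ and 4×(+0) from CO sum to +0; with overall charge +3, Co is +3.
Group 9 minus oxidation state +3 gives a d⁶ configuration for Co³⁺.
The d⁶ electrons fill as t₂g⁶ eg⁰.
The orbital stabilization is -2.4Δ₀ = -2.4 × 32550 = -78120 cm⁻¹.
High-spin d⁶ would be t₂g⁴ eg² with 1 pair; low-spin has 3, so 2 excess pairs cost +2P = +32480 cm⁻¹.
Overall CFSE = -78120 + 32480 = -45640 cm⁻¹.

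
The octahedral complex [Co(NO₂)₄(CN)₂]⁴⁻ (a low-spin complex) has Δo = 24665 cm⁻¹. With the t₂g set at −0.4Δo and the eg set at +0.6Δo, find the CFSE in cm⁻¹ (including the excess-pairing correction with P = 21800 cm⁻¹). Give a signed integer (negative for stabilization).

Ligand charges: 4×(-1) from NO₂⁻ and 2×(-1) from CN⁻ sum to -6; with overall charge -4, Co is +2.
Co sits in group 9; removing 2 electrons leaves Co²⁺ with 9 − 2 = 7 d electrons.
Configuration: t₂g⁶ eg¹.
The orbital stabilization is -1.8Δo = -1.8 × 24665 = -44397 cm⁻¹.
High-spin d⁷ would be t₂g⁵ eg² with 2 pairs; low-spin has 3, so 1 excess pair costs +1P = +21800 cm⁻¹.
Overall CFSE = -44397 + 21800 = -22597 cm⁻¹.

-22597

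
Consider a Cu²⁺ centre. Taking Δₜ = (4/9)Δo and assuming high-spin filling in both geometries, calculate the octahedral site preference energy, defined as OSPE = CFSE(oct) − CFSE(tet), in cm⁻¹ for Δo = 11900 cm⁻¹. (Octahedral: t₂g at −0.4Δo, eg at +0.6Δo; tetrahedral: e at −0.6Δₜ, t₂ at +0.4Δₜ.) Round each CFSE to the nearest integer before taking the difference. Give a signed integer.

Group 11 minus oxidation state +2 gives a d⁹ configuration for Cu²⁺.
Octahedral high-spin t₂g⁶ eg³: CFSE = -0.6 × 11900 = -7140 cm⁻¹.
Tetrahedral: e⁴ t₂⁵, CFSE = 4(−0.6) + 5(+0.4) = -0.4Δₜ = -0.4 × (4/9) × 11900 = -2116 cm⁻¹.
OSPE = CFSE(oct) − CFSE(tet) = -7140 − (-2116) = -5024 cm⁻¹.

-5024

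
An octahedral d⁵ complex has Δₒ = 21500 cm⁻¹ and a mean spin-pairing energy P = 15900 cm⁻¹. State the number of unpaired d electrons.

1

Δₒ > P, so pairing is preferred: the ground state is low-spin.
That gives t2g^5 e_g^0.
Unpaired electrons: 1.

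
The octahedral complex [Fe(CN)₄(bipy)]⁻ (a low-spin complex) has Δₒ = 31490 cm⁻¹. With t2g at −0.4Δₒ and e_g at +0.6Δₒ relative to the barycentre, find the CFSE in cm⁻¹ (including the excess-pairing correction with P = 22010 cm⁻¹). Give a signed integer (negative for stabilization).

-18960

Ligand charges: 4×(-1) from CN⁻ and 1×(+0) from bipy sum to -4; with overall charge -1, Fe is +3.
Fe sits in group 8; removing 3 electrons leaves Fe³⁺ with 8 − 3 = 5 d electrons.
Configuration: t2g^5 e_g^0.
The orbital stabilization is -2.0Δₒ = -2.0 × 31490 = -62980 cm⁻¹.
High-spin d⁵ would be t2g^3 e_g^2 with 0 pairs; low-spin has 2, so 2 excess pairs cost +2P = +44020 cm⁻¹.
Net CFSE = -62980 + 44020 = -18960 cm⁻¹.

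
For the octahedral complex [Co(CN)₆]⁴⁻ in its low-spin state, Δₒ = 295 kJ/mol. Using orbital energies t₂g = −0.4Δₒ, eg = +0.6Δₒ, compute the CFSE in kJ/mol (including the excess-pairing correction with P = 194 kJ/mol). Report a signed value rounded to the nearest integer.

-337

Each CN⁻ contributes -1; 6 × (-1) = -6. With overall charge -4, Co is in the +2 oxidation state.
Group 9 minus oxidation state +2 gives a d⁷ configuration for Co²⁺.
The d⁷ electrons fill as t₂g⁶ eg¹.
CFSE(orbital) = 6×(-0.4Δₒ) + 1×(0.6Δₒ) = -1.8Δₒ; with Δₒ = 295 kJ/mol that is -531 kJ/mol.
Relative to high-spin t₂g⁵ eg² (2 paired), the low-spin configuration has 1 additional pair, contributing +1 × 194 = +194 kJ/mol.
Combining: -531 + 194 = -337 kJ/mol.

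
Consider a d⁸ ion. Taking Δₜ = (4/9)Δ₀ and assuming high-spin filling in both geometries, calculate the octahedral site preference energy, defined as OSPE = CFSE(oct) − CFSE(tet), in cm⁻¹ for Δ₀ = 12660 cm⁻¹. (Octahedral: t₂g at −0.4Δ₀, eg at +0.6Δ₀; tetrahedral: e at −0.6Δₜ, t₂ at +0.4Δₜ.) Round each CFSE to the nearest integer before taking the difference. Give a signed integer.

In an octahedral site d⁸ (HS) is t₂g⁶ eg², giving CFSE(oct) = -1.2Δ₀ = -15192 cm⁻¹.
Tetrahedral: e⁴ t₂⁴, CFSE = 4(−0.6) + 4(+0.4) = -0.8Δₜ = -0.8 × (4/9) × 12660 = -4501 cm⁻¹.
OSPE = CFSE(oct) − CFSE(tet) = -15192 − (-4501) = -10691 cm⁻¹.

-10691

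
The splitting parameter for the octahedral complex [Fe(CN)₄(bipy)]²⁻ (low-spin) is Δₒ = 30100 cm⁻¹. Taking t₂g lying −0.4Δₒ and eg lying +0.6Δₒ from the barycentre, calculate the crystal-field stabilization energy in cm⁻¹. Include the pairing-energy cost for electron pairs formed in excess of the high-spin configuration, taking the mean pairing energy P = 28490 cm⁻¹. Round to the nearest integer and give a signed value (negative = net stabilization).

Ligand charges: 4×(-1) from CN⁻ and 1×(+0) from bipy sum to -4; with overall charge -2, Fe is +2.
Fe²⁺: group 8, so d-count = 8 − 2 = 6.
Configuration: t₂g⁶ eg⁰.
CFSE(orbital) = 6×(-0.4Δₒ) + 0×(0.6Δₒ) = -2.4Δₒ; with Δₒ = 30100 cm⁻¹ that is -72240 cm⁻¹.
High-spin d⁶ would be t₂g⁴ eg² with 1 pair; low-spin has 3, so 2 excess pairs cost +2P = +56980 cm⁻¹.
Net CFSE = -72240 + 56980 = -15260 cm⁻¹.

-15260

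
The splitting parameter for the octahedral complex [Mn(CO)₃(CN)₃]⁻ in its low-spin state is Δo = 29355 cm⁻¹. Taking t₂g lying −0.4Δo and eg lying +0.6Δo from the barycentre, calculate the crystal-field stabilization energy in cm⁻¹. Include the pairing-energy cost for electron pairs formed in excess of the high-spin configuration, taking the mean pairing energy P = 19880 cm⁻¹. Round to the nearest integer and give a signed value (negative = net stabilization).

Ligand charges: 3×(+0) from CO and 3×(-1) from CN⁻ sum to -3; with overall charge -1, Mn is +2.
Mn sits in group 7; removing 2 electrons leaves Mn²⁺ with 7 − 2 = 5 d electrons.
Electron filling gives t₂g⁵ eg⁰.
Orbital CFSE = 5(-0.4) + 0(0.6) = -2.0Δo = -2.0 × 29355 = -58710 cm⁻¹.
Relative to high-spin t₂g³ eg² (0 paired), the low-spin configuration has 2 additional pairs, contributing +2 × 19880 = +39760 cm⁻¹.
Net CFSE = -58710 + 39760 = -18950 cm⁻¹.

-18950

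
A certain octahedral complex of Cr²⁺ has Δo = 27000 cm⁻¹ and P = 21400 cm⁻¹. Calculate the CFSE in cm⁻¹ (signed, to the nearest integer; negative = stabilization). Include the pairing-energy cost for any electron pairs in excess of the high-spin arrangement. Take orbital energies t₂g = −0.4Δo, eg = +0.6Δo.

-21800

Cr²⁺: group 6, so d-count = 6 − 2 = 4.
Since Δo = 27000 cm⁻¹ > P = 21400 cm⁻¹, the complex adopts the low-spin configuration.
Configuration: t₂g⁴ eg⁰.
Orbital CFSE = -1.6Δo = -1.6 × 27000 = -43200 cm⁻¹.
Excess pairs vs high-spin: 1 − 0 = 1; pairing cost = +21400 cm⁻¹.
Net CFSE = -43200 + 21400 = -21800 cm⁻¹.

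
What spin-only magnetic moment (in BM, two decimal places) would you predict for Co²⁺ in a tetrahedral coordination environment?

Co sits in group 9; removing 2 electrons leaves Co²⁺ with 9 − 2 = 7 d electrons.
Tetrahedral splitting is small, so the complex is high-spin.
Configuration: e^4 t2^3 → 3 unpaired electrons.
μ(spin-only) = √[3(3+2)] = √15 ≈ 3.87 BM.

3.87 BM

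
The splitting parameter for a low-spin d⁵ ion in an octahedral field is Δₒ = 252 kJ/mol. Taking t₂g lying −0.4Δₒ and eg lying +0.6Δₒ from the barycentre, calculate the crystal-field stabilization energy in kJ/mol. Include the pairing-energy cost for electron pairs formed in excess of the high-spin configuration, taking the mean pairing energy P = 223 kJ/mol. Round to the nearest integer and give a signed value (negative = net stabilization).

-58

Configuration: t₂g⁵ eg⁰.
CFSE(orbital) = 5×(-0.4Δₒ) + 0×(0.6Δₒ) = -2.0Δₒ; with Δₒ = 252 kJ/mol that is -504 kJ/mol.
Relative to high-spin t₂g³ eg² (0 paired), the low-spin configuration has 2 additional pairs, contributing +2 × 223 = +446 kJ/mol.
Overall CFSE = -504 + 446 = -58 kJ/mol.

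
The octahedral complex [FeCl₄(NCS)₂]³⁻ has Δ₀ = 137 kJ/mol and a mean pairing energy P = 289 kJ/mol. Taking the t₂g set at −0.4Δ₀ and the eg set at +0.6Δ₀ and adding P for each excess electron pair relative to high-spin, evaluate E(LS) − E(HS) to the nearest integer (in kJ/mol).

304

Ligand charges: 4×(-1) from Cl⁻ and 2×(-1) from NCS⁻ sum to -6; with overall charge -3, Fe is +3.
Fe is in group 8, so Fe³⁺ is d⁵ (8 − 3 = 5).
High-spin d⁵ fills as t₂g³ eg² with CFSE 3(−0.4) + 2(+0.6) = 0.0Δ₀ = 0 kJ/mol.
Low-spin: t₂g⁵ eg⁰, orbital CFSE = -2.0Δ₀ = -274 kJ/mol; plus 2 excess pairs × P = +578 kJ/mol; total 304 kJ/mol.
The difference is 304 − (0) = 304 kJ/mol, so high-spin lies lower.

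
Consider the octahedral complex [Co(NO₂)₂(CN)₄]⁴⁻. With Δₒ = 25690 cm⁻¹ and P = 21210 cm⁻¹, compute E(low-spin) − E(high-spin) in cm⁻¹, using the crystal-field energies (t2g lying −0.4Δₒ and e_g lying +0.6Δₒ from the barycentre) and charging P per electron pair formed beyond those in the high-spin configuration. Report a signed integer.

-4480

Ligand charges: 2×(-1) from NO₂⁻ and 4×(-1) from CN⁻ sum to -6; with overall charge -4, Co is +2.
Co is in group 9, so Co²⁺ is d⁷ (9 − 2 = 7).
High-spin d⁷ fills as t2g^5 e_g^2 with CFSE 5(−0.4) + 2(+0.6) = -0.8Δₒ = -20552 cm⁻¹.
Low-spin: t2g^6 e_g^1, orbital CFSE = -1.8Δₒ = -46242 cm⁻¹; plus 1 excess pair × P = +21210 cm⁻¹; total -25032 cm⁻¹.
Thus E(LS) − E(HS) = -4480 cm⁻¹.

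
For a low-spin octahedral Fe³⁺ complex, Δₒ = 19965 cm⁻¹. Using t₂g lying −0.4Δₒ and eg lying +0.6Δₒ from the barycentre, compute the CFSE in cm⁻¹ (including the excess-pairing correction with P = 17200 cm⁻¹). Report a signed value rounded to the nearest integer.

Fe sits in group 8; removing 3 electrons leaves Fe³⁺ with 8 − 3 = 5 d electrons.
Electron filling gives t₂g⁵ eg⁰.
The orbital stabilization is -2.0Δₒ = -2.0 × 19965 = -39930 cm⁻¹.
Pairing penalty: 2 pairs vs 0 in the high-spin reference → 2 extra × P = 34400 cm⁻¹.
Combining: -39930 + 34400 = -5530 cm⁻¹.

-5530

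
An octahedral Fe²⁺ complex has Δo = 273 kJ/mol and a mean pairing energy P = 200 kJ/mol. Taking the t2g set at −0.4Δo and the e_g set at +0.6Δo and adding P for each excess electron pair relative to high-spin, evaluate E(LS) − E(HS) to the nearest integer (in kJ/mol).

Fe is in group 8, so Fe²⁺ is d⁶ (8 − 2 = 6).
High-spin: t2g^4 e_g^2, CFSE = -0.4Δo = -109 kJ/mol.
For low-spin the configuration is t2g^6 e_g^0: orbital energy -2.4 × 273 = -655 kJ/mol, and 2 additional pairs relative to high-spin add 400 kJ/mol, giving -255 kJ/mol.
Thus E(LS) − E(HS) = -146 kJ/mol.

-146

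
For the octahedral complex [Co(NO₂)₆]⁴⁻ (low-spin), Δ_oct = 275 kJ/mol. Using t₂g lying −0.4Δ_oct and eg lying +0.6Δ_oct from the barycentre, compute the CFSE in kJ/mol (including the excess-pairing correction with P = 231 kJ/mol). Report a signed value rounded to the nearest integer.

Each NO₂⁻ contributes -1; 6 × (-1) = -6. With overall charge -4, Co is in the +2 oxidation state.
Co²⁺: group 9, so d-count = 9 − 2 = 7.
Electron filling gives t₂g⁶ eg¹.
Orbital CFSE = 6(-0.4) + 1(0.6) = -1.8Δ_oct = -1.8 × 275 = -495 kJ/mol.
Relative to high-spin t₂g⁵ eg² (2 paired), the low-spin configuration has 1 additional pair, contributing +1 × 231 = +231 kJ/mol.
Net CFSE = -495 + 231 = -264 kJ/mol.

-264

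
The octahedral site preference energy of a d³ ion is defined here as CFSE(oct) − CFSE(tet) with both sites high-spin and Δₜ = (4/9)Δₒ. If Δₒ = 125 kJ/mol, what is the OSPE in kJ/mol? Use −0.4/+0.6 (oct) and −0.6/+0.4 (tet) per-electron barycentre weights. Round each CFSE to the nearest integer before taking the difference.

-106

In an octahedral site d³ (HS) is t2g^3 e_g^0, giving CFSE(oct) = -1.2Δₒ = -150 kJ/mol.
Tetrahedral e^2 t2^1 gives -0.8Δₜ = -0.8 × (4/9) × 125 = -44 kJ/mol.
Subtracting, OSPE = -150 − (-44) = -106 kJ/mol.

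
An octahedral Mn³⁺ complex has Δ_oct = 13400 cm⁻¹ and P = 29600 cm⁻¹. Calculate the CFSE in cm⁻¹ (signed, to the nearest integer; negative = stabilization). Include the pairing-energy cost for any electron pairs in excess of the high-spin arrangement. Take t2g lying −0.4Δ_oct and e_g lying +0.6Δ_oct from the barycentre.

-8040

Mn³⁺: group 7, so d-count = 7 − 3 = 4.
With Δ_oct < P the complex is high-spin.
That gives t2g^3 e_g^1.
Orbital CFSE = -0.6Δ_oct = -0.6 × 13400 = -8040 cm⁻¹.
High-spin has no excess pairs, so no pairing correction applies.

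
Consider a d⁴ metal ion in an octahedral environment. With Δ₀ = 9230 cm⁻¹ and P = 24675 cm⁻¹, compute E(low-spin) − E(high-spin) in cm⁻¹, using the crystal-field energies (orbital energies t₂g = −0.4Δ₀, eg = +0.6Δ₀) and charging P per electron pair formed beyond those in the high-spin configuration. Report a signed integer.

High-spin: t₂g³ eg¹, CFSE = -0.6Δ₀ = -5538 cm⁻¹.
Low-spin: t₂g⁴ eg⁰, orbital CFSE = -1.6Δ₀ = -14768 cm⁻¹; plus 1 excess pair × P = +24675 cm⁻¹; total 9907 cm⁻¹.
The difference is 9907 − (-5538) = 15445 cm⁻¹, so high-spin lies lower.

15445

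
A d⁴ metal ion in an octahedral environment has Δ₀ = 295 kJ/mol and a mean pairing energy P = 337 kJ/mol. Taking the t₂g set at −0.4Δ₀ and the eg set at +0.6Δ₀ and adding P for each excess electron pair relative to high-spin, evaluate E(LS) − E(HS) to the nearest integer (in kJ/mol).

High-spin d⁴ fills as t₂g³ eg¹ with CFSE 3(−0.4) + 1(+0.6) = -0.6Δ₀ = -177 kJ/mol.
Low-spin: t₂g⁴ eg⁰, orbital CFSE = -1.6Δ₀ = -472 kJ/mol; plus 1 excess pair × P = +337 kJ/mol; total -135 kJ/mol.
E(LS) − E(HS) = -135 − (-177) = 42 kJ/mol.

42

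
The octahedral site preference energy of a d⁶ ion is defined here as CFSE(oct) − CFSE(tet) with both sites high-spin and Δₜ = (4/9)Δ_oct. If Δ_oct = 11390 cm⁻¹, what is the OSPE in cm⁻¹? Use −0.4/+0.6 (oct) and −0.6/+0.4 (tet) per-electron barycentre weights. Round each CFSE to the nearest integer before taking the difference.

-1519

In an octahedral site d⁶ (HS) is t₂g⁴ eg², giving CFSE(oct) = -0.4Δ_oct = -4556 cm⁻¹.
Tetrahedral: e³ t₂³, CFSE = 3(−0.6) + 3(+0.4) = -0.6Δₜ = -0.6 × (4/9) × 11390 = -3037 cm⁻¹.
OSPE = CFSE(oct) − CFSE(tet) = -4556 − (-3037) = -1519 cm⁻¹.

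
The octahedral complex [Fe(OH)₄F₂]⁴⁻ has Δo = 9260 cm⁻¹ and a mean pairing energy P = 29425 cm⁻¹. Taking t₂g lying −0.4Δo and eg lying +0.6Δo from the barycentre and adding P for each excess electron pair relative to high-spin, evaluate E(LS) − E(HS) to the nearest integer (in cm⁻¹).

Ligand charges: 4×(-1) from OH⁻ and 2×(-1) from F⁻ sum to -6; with overall charge -4, Fe is +2.
Fe²⁺: group 8, so d-count = 8 − 2 = 6.
High-spin: t₂g⁴ eg², CFSE = -0.4Δo = -3704 cm⁻¹.
For low-spin the configuration is t₂g⁶ eg⁰: orbital energy -2.4 × 9260 = -22224 cm⁻¹, and 2 additional pairs relative to high-spin add 58850 cm⁻¹, giving 36626 cm⁻¹.
Thus E(LS) − E(HS) = 40330 cm⁻¹.

40330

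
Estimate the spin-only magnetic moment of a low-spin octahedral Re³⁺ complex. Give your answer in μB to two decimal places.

2.83 μB

Re is in group 7, so Re³⁺ is d⁴ (7 − 3 = 4).
Configuration: t₂g⁴ eg⁰ → 2 unpaired electrons.
μ(spin-only) = √[2(2+2)] = √8 ≈ 2.83 μB.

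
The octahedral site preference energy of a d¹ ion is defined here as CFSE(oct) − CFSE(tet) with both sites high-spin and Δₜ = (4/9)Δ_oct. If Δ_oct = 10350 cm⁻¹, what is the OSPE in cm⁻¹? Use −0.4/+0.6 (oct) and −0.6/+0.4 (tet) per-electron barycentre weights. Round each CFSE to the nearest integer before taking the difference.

-1380

In an octahedral site d¹ (HS) is t₂g¹ eg⁰, giving CFSE(oct) = -0.4Δ_oct = -4140 cm⁻¹.
Tetrahedral e¹ t₂⁰ gives -0.6Δₜ = -0.6 × (4/9) × 10350 = -2760 cm⁻¹.
OSPE = CFSE(oct) − CFSE(tet) = -4140 − (-2760) = -1380 cm⁻¹.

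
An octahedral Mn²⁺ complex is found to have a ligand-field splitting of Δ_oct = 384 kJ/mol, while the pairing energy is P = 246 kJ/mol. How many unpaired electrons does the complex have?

1

Mn²⁺: group 7, so d-count = 7 − 2 = 5.
With Δ_oct > P the complex is low-spin.
Configuration: t₂g⁵ eg⁰.
Unpaired electrons: 1.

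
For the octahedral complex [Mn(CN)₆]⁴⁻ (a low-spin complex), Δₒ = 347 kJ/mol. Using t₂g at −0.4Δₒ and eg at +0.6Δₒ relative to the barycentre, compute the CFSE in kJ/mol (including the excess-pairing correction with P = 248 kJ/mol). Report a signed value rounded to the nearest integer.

Each CN⁻ contributes -1; 6 × (-1) = -6. With overall charge -4, Mn is in the +2 oxidation state.
Group 7 minus oxidation state +2 gives a d⁵ configuration for Mn²⁺.
The d⁵ electrons fill as t₂g⁵ eg⁰.
The orbital stabilization is -2.0Δₒ = -2.0 × 347 = -694 kJ/mol.
Relative to high-spin t₂g³ eg² (0 paired), the low-spin configuration has 2 additional pairs, contributing +2 × 248 = +496 kJ/mol.
Combining: -694 + 496 = -198 kJ/mol.

-198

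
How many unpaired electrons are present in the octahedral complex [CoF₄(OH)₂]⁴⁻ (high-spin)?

3

Ligand charges: 4×(-1) from F⁻ and 2×(-1) from OH⁻ sum to -6; with overall charge -4, Co is +2.
Group 9 minus oxidation state +2 gives a d⁷ configuration for Co²⁺.
Configuration: t2g^5 e_g^2, giving 3 unpaired electrons.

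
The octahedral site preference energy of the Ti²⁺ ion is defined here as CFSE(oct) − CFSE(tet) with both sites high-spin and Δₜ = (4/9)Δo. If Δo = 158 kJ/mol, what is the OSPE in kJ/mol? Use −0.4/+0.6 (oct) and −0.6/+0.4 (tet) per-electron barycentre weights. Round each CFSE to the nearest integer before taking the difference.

Ti is in group 4, so Ti²⁺ is d² (4 − 2 = 2).
Octahedral high-spin t2g^2 e_g^0: CFSE = -0.8 × 158 = -126 kJ/mol.
Tetrahedral: e^2 t2^0, CFSE = 2(−0.6) + 0(+0.4) = -1.2Δₜ = -1.2 × (4/9) × 158 = -84 kJ/mol.
Subtracting, OSPE = -126 − (-84) = -42 kJ/mol.

-42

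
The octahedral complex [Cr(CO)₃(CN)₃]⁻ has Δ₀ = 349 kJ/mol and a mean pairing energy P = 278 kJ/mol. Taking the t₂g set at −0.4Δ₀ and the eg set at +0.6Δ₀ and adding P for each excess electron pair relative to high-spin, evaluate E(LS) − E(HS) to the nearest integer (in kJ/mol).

Ligand charges: 3×(+0) from CO and 3×(-1) from CN⁻ sum to -3; with overall charge -1, Cr is +2.
Group 6 minus oxidation state +2 gives a d⁴ configuration for Cr²⁺.
High-spin: t₂g³ eg¹, CFSE = -0.6Δ₀ = -209 kJ/mol.
For low-spin the configuration is t₂g⁴ eg⁰: orbital energy -1.6 × 349 = -558 kJ/mol, and 1 additional pair relative to high-spin adds 278 kJ/mol, giving -280 kJ/mol.
E(LS) − E(HS) = -280 − (-209) = -71 kJ/mol.

-71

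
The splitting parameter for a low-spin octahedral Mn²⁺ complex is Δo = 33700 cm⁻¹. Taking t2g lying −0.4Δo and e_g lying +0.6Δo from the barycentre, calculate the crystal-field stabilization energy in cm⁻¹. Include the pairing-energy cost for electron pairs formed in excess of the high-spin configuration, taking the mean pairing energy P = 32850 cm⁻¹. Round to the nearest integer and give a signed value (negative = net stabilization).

Group 7 minus oxidation state +2 gives a d⁵ configuration for Mn²⁺.
The d⁵ electrons fill as t2g^5 e_g^0.
The orbital stabilization is -2.0Δo = -2.0 × 33700 = -67400 cm⁻¹.
Relative to high-spin t2g^3 e_g^2 (0 paired), the low-spin configuration has 2 additional pairs, contributing +2 × 32850 = +65700 cm⁻¹.
Net CFSE = -67400 + 65700 = -1700 cm⁻¹.

-1700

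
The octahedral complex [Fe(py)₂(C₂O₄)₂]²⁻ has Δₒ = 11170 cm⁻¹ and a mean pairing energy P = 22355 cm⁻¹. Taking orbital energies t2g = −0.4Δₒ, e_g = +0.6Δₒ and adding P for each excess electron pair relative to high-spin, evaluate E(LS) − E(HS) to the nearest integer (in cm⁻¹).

Ligand charges: 2×(+0) from py and 2×(-2) from C₂O₄²⁻ sum to -4; with overall charge -2, Fe is +2.
Group 8 minus oxidation state +2 gives a d⁶ configuration for Fe²⁺.
High-spin d⁶ fills as t2g^4 e_g^2 with CFSE 4(−0.4) + 2(+0.6) = -0.4Δₒ = -4468 cm⁻¹.
Low-spin: t2g^6 e_g^0, orbital CFSE = -2.4Δₒ = -26808 cm⁻¹; plus 2 excess pairs × P = +44710 cm⁻¹; total 17902 cm⁻¹.
The difference is 17902 − (-4468) = 22370 cm⁻¹, so high-spin lies lower.

22370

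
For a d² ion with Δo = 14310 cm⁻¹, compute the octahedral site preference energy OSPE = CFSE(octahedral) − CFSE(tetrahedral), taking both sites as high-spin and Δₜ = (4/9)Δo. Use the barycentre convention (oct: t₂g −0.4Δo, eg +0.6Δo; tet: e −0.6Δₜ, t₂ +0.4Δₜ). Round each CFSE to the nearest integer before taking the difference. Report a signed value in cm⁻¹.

-3816

Octahedral high-spin t2g^2 e_g^0: CFSE = -0.8 × 14310 = -11448 cm⁻¹.
Tetrahedral: e^2 t2^0, CFSE = 2(−0.6) + 0(+0.4) = -1.2Δₜ = -1.2 × (4/9) × 14310 = -7632 cm⁻¹.
Subtracting, OSPE = -11448 − (-7632) = -3816 cm⁻¹.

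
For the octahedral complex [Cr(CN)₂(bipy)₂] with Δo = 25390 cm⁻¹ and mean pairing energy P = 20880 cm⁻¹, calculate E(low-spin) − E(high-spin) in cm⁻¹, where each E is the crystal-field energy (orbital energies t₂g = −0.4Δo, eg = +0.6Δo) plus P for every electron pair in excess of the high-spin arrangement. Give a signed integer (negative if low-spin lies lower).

Ligand charges: 2×(-1) from CN⁻ and 2×(+0) from bipy sum to -2; with overall charge +0, Cr is +2.
Cr sits in group 6; removing 2 electrons leaves Cr²⁺ with 6 − 2 = 4 d electrons.
High-spin: t₂g³ eg¹, CFSE = -0.6Δo = -15234 cm⁻¹.
For low-spin the configuration is t₂g⁴ eg⁰: orbital energy -1.6 × 25390 = -40624 cm⁻¹, and 1 additional pair relative to high-spin adds 20880 cm⁻¹, giving -19744 cm⁻¹.
Thus E(LS) − E(HS) = -4510 cm⁻¹.

-4510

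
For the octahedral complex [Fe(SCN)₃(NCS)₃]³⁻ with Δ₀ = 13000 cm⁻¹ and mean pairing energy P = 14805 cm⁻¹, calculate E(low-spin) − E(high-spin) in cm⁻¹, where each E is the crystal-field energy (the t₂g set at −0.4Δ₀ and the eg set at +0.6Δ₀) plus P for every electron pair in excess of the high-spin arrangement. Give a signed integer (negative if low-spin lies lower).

3610

Ligand charges: 3×(-1) from SCN⁻ and 3×(-1) from NCS⁻ sum to -6; with overall charge -3, Fe is +3.
Fe³⁺: group 8, so d-count = 8 − 3 = 5.
High-spin d⁵ fills as t₂g³ eg² with CFSE 3(−0.4) + 2(+0.6) = 0.0Δ₀ = 0 cm⁻¹.
Low-spin: t₂g⁵ eg⁰, orbital CFSE = -2.0Δ₀ = -26000 cm⁻¹; plus 2 excess pairs × P = +29610 cm⁻¹; total 3610 cm⁻¹.
E(LS) − E(HS) = 3610 − (0) = 3610 cm⁻¹.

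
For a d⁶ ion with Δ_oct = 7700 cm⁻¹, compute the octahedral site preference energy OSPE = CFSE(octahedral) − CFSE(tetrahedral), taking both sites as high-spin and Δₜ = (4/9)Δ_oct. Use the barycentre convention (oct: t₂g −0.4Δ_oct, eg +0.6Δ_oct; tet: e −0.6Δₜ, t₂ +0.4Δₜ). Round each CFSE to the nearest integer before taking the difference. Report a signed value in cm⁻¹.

Octahedral high-spin t2g^4 e_g^2: CFSE = -0.4 × 7700 = -3080 cm⁻¹.
Tetrahedral e^3 t2^3 gives -0.6Δₜ = -0.6 × (4/9) × 7700 = -2053 cm⁻¹.
OSPE = -3080 − (-2053) = -1027 cm⁻¹.

-1027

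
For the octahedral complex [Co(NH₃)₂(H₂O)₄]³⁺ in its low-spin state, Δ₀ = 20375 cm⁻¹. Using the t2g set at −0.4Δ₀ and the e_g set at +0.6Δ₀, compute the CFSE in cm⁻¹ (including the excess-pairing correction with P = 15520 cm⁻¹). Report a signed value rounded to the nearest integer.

Ligand charges: 2×(+0) from NH₃ and 4×(+0) from H₂O sum to +0; with overall charge +3, Co is +3.
Group 9 minus oxidation state +3 gives a d⁶ configuration for Co³⁺.
Configuration: t2g^6 e_g^0.
Orbital CFSE = 6(-0.4) + 0(0.6) = -2.4Δ₀ = -2.4 × 20375 = -48900 cm⁻¹.
Pairing penalty: 3 pairs vs 1 in the high-spin reference → 2 extra × P = 31040 cm⁻¹.
Overall CFSE = -48900 + 31040 = -17860 cm⁻¹.

-17860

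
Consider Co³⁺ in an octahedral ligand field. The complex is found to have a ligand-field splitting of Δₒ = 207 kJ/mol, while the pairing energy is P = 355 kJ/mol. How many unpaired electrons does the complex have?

4

Co is in group 9, so Co³⁺ is d⁶ (9 − 3 = 6).
Δₒ < P, so pairing is avoided: the ground state is high-spin.
Filling d⁶ accordingly: t₂g⁴ eg².
Unpaired electrons: 4.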